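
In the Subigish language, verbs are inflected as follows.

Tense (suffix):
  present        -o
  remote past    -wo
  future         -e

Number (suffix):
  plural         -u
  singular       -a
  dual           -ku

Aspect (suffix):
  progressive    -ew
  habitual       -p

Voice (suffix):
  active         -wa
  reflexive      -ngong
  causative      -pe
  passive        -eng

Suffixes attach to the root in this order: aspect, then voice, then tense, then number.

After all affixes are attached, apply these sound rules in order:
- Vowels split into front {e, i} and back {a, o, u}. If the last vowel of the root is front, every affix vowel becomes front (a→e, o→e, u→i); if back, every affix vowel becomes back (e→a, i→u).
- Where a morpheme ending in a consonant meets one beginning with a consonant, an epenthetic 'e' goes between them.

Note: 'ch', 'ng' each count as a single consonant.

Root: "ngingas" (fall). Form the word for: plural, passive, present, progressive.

ngingasawangou

Attach aspect progressive -ew → ngingasew.
Attach voice passive -eng → ngingaseweng.
Attach tense present -o → ngingasewengo.
Attach number plural -u → ngingasewengou.
Apply vowel harmony: ngingasewengou → ngingasawangou.
Epenthesis: no change.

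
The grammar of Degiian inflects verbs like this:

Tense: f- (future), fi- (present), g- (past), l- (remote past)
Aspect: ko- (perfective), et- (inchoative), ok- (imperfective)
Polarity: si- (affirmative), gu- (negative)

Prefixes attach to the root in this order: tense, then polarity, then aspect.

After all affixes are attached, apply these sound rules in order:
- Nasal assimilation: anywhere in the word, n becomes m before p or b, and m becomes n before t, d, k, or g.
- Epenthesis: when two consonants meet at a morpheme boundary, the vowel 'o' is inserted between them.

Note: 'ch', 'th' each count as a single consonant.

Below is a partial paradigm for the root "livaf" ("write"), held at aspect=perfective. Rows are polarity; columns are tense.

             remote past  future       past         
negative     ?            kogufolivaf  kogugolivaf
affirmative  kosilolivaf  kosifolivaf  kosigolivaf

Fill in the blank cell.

Attach tense remote past l- → llivaf.
Attach polarity negative gu- → gullivaf.
Attach aspect perfective ko- → kogullivaf.
Nasal assimilation: no change.
Apply epenthesis: kogullivaf → kogulolivaf.

kogulolivaf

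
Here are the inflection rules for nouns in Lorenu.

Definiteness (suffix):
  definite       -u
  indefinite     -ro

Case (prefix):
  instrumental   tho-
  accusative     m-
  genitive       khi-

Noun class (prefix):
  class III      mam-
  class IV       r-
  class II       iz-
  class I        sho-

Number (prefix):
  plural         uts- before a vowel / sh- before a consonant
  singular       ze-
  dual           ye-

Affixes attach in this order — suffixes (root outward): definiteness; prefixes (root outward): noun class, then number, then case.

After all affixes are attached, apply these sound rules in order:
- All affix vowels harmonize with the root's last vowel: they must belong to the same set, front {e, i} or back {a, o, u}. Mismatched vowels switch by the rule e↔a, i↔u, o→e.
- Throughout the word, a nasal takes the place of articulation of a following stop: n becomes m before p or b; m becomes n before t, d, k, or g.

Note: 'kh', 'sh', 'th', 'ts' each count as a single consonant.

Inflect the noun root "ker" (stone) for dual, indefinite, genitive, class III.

khiyemenkerre

Attach definiteness indefinite -ro → kerro.
Attach noun class class III mam- → mamkerro.
Attach number dual ye- → yemamkerro.
Attach case genitive khi- → khiyemamkerro.
Apply vowel harmony: khiyemamkerro → khiyememkerre.
Apply nasal assimilation: khiyememkerre → khiyemenkerre.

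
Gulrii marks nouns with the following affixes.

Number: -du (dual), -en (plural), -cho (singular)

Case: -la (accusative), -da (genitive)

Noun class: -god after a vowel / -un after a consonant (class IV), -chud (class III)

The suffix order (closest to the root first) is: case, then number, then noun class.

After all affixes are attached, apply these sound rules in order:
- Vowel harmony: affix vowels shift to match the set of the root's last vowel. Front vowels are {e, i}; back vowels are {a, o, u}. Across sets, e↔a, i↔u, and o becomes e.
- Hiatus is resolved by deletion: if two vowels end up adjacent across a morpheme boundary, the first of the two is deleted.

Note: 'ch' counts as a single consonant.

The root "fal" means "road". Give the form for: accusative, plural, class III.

fallanchud

Attach case accusative -la → falla.
Attach number plural -en → fallaen.
Attach noun class class III -chud → fallaenchud.
Apply vowel harmony: fallaenchud → fallaanchud.
Apply vowel deletion: fallaanchud → fallanchud.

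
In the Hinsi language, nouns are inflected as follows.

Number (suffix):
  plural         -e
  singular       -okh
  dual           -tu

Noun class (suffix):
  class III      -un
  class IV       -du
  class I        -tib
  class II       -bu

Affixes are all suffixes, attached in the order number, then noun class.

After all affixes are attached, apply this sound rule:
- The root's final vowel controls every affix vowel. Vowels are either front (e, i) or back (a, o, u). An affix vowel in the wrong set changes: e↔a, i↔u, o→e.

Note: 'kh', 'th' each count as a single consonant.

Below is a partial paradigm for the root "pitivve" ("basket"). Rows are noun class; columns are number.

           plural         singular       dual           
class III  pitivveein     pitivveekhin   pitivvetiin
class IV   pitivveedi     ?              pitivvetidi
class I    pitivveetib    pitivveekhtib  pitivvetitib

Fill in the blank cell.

pitivveekhdi

Attach number singular -okh → pitivveokh.
Attach noun class class IV -du → pitivveokhdu.
Apply vowel harmony: pitivveokhdu → pitivveekhdi.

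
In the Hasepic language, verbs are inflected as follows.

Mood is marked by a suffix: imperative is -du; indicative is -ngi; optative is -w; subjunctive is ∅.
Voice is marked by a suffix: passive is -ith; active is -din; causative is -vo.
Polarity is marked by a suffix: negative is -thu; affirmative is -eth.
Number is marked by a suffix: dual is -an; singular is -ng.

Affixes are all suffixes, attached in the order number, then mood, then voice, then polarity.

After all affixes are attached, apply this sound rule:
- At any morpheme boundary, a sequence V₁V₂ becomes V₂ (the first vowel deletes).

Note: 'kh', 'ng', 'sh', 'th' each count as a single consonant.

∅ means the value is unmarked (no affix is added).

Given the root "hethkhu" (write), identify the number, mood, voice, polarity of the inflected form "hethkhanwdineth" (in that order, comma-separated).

Segment: hethkhu-an-w-din-eth.
number: -an → dual.
mood: -w → optative.
voice: -din → active.
polarity: -eth → affirmative.

dual, optative, active, affirmative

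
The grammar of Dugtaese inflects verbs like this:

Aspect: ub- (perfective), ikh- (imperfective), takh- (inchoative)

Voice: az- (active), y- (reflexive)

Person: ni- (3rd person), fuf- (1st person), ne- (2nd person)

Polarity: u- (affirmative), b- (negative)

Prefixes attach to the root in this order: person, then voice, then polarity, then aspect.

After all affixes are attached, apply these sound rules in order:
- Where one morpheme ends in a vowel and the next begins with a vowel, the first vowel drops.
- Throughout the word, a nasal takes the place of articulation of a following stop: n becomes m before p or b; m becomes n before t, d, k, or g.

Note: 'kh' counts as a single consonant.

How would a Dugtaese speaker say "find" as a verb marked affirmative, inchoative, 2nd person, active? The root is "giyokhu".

takhaznegiyokhu

Attach person 2nd person ne- → negiyokhu.
Attach voice active az- → aznegiyokhu.
Attach polarity affirmative u- → uaznegiyokhu.
Attach aspect inchoative takh- → takhuaznegiyokhu.
Apply vowel deletion: takhuaznegiyokhu → takhaznegiyokhu.
Nasal assimilation: no change.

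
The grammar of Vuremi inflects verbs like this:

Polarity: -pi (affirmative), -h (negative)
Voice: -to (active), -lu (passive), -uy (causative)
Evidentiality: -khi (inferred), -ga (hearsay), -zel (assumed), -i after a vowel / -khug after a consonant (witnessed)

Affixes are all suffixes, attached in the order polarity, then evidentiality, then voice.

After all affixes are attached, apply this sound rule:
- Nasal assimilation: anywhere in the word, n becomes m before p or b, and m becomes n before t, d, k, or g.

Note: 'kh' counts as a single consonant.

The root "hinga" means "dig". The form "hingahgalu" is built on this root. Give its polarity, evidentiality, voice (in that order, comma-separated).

negative, hearsay, passive

Segment: hinga-h-ga-lu.
polarity: -h → negative.
evidentiality: -ga → hearsay.
voice: -lu → passive.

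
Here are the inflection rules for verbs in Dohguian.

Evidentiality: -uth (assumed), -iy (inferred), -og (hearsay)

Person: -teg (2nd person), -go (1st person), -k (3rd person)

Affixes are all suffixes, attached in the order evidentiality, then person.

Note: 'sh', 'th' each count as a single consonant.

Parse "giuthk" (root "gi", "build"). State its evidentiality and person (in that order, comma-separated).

assumed, 3rd person

Segment: gi-uth-k.
evidentiality: -uth → assumed.
person: -k → 3rd person.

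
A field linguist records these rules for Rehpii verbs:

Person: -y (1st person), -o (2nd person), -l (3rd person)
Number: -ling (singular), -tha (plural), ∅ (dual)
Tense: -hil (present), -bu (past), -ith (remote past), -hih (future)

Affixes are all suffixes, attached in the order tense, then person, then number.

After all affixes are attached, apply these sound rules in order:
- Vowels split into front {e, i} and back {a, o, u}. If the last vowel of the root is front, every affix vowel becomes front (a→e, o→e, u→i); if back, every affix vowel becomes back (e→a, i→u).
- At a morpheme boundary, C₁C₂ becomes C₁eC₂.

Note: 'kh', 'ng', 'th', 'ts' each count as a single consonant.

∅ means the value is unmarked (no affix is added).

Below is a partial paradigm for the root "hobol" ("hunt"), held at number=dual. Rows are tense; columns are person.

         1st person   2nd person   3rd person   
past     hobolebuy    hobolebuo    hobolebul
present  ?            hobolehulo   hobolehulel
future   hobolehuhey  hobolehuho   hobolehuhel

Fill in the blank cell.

Attach tense present -hil → hobolhil.
Attach person 1st person -y → hobolhily.
number = dual: zero marking, form stays hobolhily.
Apply vowel harmony: hobolhily → hobolhuly.
Apply epenthesis: hobolhuly → hobolehuley.

hobolehuley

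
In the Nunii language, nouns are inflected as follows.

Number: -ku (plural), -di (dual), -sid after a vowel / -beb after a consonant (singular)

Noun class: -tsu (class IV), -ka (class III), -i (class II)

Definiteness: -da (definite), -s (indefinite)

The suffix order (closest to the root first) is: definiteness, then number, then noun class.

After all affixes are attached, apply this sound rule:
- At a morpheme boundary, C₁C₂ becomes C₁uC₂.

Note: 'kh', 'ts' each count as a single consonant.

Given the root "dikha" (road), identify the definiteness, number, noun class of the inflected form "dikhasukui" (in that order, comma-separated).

Segment: dikha-s-ku-i.
definiteness: -s → indefinite.
number: -ku → plural.
noun class: -i → class II.

indefinite, plural, class II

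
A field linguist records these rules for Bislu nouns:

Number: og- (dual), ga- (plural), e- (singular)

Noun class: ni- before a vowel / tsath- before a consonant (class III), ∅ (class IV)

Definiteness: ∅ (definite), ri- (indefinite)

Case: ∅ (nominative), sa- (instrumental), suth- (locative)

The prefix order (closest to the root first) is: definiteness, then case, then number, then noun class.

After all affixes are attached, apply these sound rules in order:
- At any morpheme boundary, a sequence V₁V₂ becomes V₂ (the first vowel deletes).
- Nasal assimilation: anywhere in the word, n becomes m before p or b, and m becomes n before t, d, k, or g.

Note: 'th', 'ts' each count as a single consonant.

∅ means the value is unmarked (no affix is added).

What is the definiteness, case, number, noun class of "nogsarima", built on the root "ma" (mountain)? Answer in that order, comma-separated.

indefinite, instrumental, dual, class III

Segment: ni-og-sa-ri-ma.
definiteness: ri- → indefinite.
case: sa- → instrumental.
number: og- → dual.
noun class: ni/tsath- → class III.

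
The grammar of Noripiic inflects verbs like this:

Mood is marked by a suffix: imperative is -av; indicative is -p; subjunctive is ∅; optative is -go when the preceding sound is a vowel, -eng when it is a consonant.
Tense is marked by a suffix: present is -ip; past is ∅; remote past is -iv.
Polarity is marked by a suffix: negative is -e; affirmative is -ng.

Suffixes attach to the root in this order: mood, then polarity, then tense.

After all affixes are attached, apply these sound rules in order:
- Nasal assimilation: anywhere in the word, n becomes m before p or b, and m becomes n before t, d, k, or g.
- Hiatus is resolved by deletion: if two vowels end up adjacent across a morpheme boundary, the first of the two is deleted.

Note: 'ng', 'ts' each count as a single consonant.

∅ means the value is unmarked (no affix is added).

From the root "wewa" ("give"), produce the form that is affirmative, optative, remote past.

Attach mood optative -go (after vowel 'a') → wewago.
Attach polarity affirmative -ng → wewagong.
Attach tense remote past -iv → wewagongiv.
Nasal assimilation: no change.
Vowel deletion: no change.

wewagongiv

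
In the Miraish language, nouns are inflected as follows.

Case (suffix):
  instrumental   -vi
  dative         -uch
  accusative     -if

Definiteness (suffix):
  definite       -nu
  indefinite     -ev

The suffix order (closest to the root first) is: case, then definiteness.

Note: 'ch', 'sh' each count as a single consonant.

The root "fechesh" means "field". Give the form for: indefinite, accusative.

Attach case accusative -if → fecheshif.
Attach definiteness indefinite -ev → fecheshifev.

fecheshifev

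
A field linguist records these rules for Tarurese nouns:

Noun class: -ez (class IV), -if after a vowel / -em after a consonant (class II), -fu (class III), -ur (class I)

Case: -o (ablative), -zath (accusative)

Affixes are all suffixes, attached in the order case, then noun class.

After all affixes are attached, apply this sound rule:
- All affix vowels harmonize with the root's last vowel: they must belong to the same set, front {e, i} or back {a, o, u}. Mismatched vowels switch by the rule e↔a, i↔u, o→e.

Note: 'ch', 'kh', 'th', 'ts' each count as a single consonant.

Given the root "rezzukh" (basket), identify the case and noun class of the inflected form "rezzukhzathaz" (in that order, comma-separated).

Segment: rezzukh-zath-ez.
case: -zath → accusative.
noun class: -ez → class IV.

accusative, class IV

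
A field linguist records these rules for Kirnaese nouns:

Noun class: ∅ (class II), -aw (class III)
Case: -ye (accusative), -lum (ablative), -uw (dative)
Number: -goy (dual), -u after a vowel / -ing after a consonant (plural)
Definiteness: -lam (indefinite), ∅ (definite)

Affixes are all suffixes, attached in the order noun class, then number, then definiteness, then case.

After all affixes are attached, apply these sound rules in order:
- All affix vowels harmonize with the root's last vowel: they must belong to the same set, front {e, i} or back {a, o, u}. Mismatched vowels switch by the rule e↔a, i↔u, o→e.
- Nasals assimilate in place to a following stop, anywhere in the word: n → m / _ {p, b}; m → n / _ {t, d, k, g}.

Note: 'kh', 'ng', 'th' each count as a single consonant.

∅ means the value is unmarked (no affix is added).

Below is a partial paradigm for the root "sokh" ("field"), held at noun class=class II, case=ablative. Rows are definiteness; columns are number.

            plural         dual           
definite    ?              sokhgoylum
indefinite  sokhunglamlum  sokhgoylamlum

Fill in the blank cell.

sokhunglum

noun class = class II: zero marking, form stays sokh.
Attach number plural -ing (after consonant 'kh') → sokhing.
definiteness = definite: zero marking, form stays sokhing.
Attach case ablative -lum → sokhinglum.
Apply vowel harmony: sokhinglum → sokhunglum.
Nasal assimilation: no change.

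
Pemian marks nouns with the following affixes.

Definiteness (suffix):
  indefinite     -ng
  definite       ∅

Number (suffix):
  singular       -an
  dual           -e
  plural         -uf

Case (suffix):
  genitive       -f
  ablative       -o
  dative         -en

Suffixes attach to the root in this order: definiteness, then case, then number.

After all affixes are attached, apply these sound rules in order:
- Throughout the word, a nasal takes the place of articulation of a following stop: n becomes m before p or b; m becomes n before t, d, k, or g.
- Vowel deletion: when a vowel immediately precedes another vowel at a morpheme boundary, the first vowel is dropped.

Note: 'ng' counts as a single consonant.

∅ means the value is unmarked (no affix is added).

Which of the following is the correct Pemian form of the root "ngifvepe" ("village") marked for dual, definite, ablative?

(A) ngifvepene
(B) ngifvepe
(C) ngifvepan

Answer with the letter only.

definiteness = definite: zero marking, form stays ngifvepe.
Attach case ablative -o → ngifvepeo.
Attach number dual -e → ngifvepeoe.
Nasal assimilation: no change.
Apply vowel deletion: ngifvepeoe → ngifvepe.
So the correct form is ngifvepe, option (B).
(C) ngifvepan is wrong: it uses singular instead of dual for number.
(A) ngifvepene is wrong: it uses dative instead of ablative for case.

B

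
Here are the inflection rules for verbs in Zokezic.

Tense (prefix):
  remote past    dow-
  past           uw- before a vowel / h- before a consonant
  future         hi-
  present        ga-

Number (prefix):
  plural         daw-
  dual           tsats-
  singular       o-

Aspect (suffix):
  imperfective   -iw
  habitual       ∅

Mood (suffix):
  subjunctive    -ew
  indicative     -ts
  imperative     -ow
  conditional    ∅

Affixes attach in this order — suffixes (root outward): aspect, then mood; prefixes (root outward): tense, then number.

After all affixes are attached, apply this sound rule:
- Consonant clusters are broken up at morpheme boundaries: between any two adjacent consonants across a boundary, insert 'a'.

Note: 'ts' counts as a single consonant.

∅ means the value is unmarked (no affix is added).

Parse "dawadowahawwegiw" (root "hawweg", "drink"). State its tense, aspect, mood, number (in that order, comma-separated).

Segment: daw-dow-hawweg-iw.
tense: dow- → remote past.
aspect: -iw → imperfective.
mood: ∅ → conditional.
number: daw- → plural.

remote past, imperfective, conditional, plural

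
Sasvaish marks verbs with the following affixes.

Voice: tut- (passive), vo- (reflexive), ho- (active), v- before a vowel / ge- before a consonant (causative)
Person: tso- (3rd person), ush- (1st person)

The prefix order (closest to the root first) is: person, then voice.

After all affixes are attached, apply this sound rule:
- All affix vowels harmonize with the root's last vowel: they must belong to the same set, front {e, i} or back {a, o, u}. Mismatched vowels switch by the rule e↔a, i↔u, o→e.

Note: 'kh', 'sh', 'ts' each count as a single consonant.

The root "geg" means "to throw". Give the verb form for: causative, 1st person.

Attach person 1st person ush- → ushgeg.
Attach voice causative v- (before vowel 'u') → vushgeg.
Apply vowel harmony: vushgeg → vishgeg.

vishgeg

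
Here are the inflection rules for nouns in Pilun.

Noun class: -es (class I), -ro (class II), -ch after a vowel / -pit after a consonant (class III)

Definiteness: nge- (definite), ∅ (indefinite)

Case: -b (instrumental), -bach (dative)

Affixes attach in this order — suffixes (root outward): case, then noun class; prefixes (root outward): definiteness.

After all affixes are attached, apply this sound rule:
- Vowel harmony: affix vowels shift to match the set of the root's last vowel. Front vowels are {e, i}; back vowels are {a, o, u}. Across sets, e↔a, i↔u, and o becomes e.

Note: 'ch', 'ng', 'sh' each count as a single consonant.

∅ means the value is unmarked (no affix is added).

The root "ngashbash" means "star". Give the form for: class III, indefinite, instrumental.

Attach case instrumental -b → ngashbashb.
Attach noun class class III -pit (after consonant 'b') → ngashbashbpit.
definiteness = indefinite: zero marking, form stays ngashbashbpit.
Apply vowel harmony: ngashbashbpit → ngashbashbput.

ngashbashbput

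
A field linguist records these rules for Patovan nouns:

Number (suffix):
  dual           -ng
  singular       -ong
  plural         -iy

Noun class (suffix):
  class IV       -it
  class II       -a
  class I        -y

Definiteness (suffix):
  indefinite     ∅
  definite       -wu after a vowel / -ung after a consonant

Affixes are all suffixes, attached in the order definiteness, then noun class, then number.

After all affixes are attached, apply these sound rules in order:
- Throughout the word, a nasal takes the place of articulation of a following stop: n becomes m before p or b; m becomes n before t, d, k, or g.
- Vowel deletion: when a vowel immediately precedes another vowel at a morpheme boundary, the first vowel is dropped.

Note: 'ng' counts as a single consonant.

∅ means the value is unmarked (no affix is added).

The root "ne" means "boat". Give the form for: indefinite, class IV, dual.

definiteness = indefinite: zero marking, form stays ne.
Attach noun class class IV -it → neit.
Attach number dual -ng → neitng.
Nasal assimilation: no change.
Apply vowel deletion: neitng → nitng.

nitng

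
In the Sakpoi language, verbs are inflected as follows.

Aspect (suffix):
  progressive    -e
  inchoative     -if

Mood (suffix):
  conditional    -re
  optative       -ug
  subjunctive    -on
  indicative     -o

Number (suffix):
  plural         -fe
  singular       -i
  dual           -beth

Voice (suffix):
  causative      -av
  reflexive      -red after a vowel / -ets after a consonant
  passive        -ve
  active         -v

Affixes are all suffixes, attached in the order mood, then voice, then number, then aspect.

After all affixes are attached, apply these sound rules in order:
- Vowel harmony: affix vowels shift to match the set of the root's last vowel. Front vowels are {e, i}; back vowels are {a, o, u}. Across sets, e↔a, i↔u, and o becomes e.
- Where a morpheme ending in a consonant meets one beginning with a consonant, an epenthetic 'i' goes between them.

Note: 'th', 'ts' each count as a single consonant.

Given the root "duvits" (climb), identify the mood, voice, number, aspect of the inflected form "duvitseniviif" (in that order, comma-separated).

Segment: duvits-on-v-i-if.
mood: -on → subjunctive.
voice: -v → active.
number: -i → singular.
aspect: -if → inchoative.

subjunctive, active, singular, inchoative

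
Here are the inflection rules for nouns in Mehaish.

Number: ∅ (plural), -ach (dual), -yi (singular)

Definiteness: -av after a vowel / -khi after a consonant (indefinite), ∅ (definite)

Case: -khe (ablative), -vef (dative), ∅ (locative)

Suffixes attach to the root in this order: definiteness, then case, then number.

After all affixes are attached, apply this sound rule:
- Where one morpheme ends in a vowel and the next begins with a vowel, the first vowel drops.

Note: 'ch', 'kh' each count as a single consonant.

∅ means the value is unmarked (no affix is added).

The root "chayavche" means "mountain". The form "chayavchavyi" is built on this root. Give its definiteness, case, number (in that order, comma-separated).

Segment: chayavche-av-yi.
definiteness: -av/khi → indefinite.
case: ∅ → locative.
number: -yi → singular.

indefinite, locative, singular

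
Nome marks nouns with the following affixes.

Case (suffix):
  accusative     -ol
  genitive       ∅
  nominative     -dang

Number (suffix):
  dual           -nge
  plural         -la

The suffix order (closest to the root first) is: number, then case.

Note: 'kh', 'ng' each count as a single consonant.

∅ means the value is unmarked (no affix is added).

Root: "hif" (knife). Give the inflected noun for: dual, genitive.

Attach number dual -nge → hifnge.
case = genitive: zero marking, form stays hifnge.

hifnge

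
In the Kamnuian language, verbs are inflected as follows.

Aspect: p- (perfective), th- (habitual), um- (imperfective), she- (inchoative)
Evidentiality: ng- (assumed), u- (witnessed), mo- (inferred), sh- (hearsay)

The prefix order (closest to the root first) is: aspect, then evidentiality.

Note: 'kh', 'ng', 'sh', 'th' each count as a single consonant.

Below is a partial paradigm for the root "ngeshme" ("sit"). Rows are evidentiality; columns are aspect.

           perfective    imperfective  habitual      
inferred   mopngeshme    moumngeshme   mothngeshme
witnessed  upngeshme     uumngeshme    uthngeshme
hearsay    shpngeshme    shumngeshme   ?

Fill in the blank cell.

Attach aspect habitual th- → thngeshme.
Attach evidentiality hearsay sh- → shthngeshme.

shthngeshme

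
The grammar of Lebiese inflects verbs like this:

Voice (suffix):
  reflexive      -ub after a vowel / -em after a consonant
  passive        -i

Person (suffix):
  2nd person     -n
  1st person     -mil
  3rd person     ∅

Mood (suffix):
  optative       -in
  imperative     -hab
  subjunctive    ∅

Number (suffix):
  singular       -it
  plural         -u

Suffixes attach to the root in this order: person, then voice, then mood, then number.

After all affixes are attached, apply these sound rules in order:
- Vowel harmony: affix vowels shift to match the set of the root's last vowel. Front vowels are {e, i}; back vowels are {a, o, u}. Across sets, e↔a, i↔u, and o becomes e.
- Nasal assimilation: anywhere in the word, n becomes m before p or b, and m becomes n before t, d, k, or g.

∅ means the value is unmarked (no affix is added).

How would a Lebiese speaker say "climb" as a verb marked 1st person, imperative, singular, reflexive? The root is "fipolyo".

fipolyomulamhabut

Attach person 1st person -mil → fipolyomil.
Attach voice reflexive -em (after consonant 'l') → fipolyomilem.
Attach mood imperative -hab → fipolyomilemhab.
Attach number singular -it → fipolyomilemhabit.
Apply vowel harmony: fipolyomilemhabit → fipolyomulamhabut.
Nasal assimilation: no change.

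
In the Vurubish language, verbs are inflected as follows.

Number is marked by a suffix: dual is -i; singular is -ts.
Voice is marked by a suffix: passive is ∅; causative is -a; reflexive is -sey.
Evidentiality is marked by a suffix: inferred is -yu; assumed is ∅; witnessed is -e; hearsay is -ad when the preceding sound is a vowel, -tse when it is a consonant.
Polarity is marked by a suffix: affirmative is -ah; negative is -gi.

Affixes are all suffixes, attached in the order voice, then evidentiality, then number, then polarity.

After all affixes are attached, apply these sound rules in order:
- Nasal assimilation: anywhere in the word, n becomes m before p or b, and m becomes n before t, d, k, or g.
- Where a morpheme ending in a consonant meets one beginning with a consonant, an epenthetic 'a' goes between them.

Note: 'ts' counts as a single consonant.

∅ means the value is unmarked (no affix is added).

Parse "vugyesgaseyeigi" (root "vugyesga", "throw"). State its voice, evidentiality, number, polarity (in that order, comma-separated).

Segment: vugyesga-sey-e-i-gi.
voice: -sey → reflexive.
evidentiality: -e → witnessed.
number: -i → dual.
polarity: -gi → negative.

reflexive, witnessed, dual, negative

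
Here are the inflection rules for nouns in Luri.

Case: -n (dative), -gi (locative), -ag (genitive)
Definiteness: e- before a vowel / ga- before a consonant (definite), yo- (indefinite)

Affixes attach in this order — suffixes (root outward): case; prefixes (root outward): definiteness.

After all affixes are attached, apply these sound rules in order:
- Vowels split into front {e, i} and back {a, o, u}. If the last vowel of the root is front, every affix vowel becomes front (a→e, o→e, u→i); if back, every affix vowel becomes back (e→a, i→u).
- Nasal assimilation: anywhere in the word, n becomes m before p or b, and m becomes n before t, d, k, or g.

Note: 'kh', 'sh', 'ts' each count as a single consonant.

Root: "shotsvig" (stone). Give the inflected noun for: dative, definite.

geshotsvign

Attach case dative -n → shotsvign.
Attach definiteness definite ga- (before consonant 'sh') → gashotsvign.
Apply vowel harmony: gashotsvign → geshotsvign.
Nasal assimilation: no change.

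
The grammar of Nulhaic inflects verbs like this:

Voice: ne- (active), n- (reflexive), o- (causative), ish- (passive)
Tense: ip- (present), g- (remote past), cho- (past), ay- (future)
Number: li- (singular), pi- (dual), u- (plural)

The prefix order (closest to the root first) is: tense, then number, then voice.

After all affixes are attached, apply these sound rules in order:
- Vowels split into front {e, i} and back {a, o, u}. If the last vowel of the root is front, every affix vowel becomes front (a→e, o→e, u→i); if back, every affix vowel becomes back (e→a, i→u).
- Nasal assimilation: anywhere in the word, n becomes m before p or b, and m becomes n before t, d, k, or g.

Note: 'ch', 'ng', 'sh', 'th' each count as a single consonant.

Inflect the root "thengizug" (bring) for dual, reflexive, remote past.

Attach tense remote past g- → gthengizug.
Attach number dual pi- → pigthengizug.
Attach voice reflexive n- → npigthengizug.
Apply vowel harmony: npigthengizug → npugthengizug.
Apply nasal assimilation: npugthengizug → mpugthengizug.

mpugthengizug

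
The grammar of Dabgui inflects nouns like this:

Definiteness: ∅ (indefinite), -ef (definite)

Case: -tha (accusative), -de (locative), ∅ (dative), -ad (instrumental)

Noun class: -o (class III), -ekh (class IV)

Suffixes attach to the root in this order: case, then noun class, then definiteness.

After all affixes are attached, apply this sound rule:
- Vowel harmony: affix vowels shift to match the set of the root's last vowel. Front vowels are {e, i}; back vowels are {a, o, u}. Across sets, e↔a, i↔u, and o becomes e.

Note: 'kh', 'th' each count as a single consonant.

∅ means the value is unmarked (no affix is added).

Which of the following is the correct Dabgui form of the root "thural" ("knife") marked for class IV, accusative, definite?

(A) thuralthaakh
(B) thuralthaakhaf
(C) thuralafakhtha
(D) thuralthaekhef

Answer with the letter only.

B

Attach case accusative -tha → thuraltha.
Attach noun class class IV -ekh → thuralthaekh.
Attach definiteness definite -ef → thuralthaekhef.
Apply vowel harmony: thuralthaekhef → thuralthaakhaf.
So the correct form is thuralthaakhaf, option (B).
(D) thuralthaekhef is wrong: it fails to apply the sound rule(s).
(C) thuralafakhtha is wrong: it has the affixes in the wrong order.
(A) thuralthaakh is wrong: it uses indefinite instead of definite for definiteness.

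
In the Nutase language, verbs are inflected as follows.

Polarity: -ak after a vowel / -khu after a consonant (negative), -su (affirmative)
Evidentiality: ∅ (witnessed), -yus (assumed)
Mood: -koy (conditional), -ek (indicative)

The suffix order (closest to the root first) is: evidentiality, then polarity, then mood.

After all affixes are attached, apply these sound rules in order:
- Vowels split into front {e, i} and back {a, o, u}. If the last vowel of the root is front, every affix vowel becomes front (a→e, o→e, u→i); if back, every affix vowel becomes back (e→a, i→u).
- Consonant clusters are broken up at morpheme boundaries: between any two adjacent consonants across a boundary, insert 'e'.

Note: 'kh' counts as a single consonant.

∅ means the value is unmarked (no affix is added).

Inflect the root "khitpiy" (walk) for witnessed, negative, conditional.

khitpiyekhikey

evidentiality = witnessed: zero marking, form stays khitpiy.
Attach polarity negative -khu (after consonant 'y') → khitpiykhu.
Attach mood conditional -koy → khitpiykhukoy.
Apply vowel harmony: khitpiykhukoy → khitpiykhikey.
Apply epenthesis: khitpiykhikey → khitpiyekhikey.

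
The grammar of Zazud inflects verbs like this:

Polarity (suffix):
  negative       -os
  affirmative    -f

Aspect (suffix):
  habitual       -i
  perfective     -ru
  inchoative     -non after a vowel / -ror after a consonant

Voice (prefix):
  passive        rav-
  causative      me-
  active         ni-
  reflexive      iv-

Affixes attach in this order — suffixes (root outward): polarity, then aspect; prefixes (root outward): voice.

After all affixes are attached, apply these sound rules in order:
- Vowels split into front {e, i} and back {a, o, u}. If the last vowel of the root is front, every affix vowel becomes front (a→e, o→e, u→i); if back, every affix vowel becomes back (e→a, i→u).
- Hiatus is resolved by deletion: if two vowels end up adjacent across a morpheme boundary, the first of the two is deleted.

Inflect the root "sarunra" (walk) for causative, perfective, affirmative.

masarunrafru

Attach polarity affirmative -f → sarunraf.
Attach aspect perfective -ru → sarunrafru.
Attach voice causative me- → mesarunrafru.
Apply vowel harmony: mesarunrafru → masarunrafru.
Vowel deletion: no change.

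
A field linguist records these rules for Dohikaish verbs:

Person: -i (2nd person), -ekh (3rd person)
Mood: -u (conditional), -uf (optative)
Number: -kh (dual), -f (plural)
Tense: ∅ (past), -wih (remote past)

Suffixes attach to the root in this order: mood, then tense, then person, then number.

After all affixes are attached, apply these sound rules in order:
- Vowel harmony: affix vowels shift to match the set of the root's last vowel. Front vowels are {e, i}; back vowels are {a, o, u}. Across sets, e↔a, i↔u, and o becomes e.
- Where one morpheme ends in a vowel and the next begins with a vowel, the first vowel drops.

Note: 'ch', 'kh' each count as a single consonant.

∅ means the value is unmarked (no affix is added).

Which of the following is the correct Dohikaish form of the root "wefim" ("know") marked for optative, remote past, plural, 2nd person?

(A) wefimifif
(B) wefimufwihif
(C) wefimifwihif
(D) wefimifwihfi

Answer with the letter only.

C

Attach mood optative -uf → wefimuf.
Attach tense remote past -wih → wefimufwih.
Attach person 2nd person -i → wefimufwihi.
Attach number plural -f → wefimufwihif.
Apply vowel harmony: wefimufwihif → wefimifwihif.
Vowel deletion: no change.
So the correct form is wefimifwihif, option (C).
(D) wefimifwihfi is wrong: it has the affixes in the wrong order.
(A) wefimifif is wrong: it uses past instead of remote past for tense.
(B) wefimufwihif is wrong: it fails to apply the sound rule(s).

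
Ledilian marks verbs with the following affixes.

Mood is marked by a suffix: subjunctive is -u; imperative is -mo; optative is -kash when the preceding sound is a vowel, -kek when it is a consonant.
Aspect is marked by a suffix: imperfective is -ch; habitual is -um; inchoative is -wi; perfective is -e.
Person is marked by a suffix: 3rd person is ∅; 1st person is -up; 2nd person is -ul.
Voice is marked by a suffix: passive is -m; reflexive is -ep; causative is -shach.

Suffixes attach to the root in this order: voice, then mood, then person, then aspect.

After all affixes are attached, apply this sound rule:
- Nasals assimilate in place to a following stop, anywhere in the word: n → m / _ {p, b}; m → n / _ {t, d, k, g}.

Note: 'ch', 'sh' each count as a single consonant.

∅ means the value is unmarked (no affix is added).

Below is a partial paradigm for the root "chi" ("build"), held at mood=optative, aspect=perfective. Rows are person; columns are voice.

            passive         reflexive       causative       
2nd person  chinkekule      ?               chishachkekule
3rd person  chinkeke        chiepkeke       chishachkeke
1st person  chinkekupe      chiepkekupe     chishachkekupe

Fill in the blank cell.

Attach voice reflexive -ep → chiep.
Attach mood optative -kek (after consonant 'p') → chiepkek.
Attach person 2nd person -ul → chiepkekul.
Attach aspect perfective -e → chiepkekule.
Nasal assimilation: no change.

chiepkekule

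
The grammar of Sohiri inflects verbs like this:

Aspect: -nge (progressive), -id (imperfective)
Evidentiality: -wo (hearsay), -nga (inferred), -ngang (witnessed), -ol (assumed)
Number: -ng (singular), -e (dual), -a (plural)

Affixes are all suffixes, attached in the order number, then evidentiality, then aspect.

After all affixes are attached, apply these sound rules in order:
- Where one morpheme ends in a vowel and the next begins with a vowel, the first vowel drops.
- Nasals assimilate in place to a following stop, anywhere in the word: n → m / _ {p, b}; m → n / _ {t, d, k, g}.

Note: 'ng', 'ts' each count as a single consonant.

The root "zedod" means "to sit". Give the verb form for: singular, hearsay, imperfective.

zedodngwid

Attach number singular -ng → zedodng.
Attach evidentiality hearsay -wo → zedodngwo.
Attach aspect imperfective -id → zedodngwoid.
Apply vowel deletion: zedodngwoid → zedodngwid.
Nasal assimilation: no change.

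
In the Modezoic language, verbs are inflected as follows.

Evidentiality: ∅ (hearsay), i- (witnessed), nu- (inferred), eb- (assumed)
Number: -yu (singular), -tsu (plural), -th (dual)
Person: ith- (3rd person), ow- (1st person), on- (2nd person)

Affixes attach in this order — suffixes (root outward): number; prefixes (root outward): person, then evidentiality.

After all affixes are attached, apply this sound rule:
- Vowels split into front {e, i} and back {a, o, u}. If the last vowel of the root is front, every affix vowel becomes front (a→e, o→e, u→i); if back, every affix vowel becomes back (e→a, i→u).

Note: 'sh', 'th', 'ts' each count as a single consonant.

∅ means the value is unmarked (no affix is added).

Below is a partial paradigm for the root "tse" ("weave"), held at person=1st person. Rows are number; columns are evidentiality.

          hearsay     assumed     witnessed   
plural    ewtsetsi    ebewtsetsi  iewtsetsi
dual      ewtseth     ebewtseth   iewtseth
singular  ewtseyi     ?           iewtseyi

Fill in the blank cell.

ebewtseyi

Attach person 1st person ow- → owtse.
Attach number singular -yu → owtseyu.
Attach evidentiality assumed eb- → ebowtseyu.
Apply vowel harmony: ebowtseyu → ebewtseyi.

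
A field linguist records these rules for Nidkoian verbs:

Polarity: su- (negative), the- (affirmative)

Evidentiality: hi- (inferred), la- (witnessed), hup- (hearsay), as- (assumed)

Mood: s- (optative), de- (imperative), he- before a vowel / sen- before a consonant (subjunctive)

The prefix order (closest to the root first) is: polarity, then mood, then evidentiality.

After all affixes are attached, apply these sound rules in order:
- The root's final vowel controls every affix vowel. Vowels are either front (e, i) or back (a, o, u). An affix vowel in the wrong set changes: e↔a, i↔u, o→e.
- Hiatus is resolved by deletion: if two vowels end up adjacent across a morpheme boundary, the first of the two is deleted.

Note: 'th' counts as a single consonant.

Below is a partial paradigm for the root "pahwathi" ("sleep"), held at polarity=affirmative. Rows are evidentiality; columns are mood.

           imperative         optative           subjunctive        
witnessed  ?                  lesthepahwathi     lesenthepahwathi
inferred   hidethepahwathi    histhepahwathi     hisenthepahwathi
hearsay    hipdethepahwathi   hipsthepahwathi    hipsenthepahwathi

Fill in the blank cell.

ledethepahwathi

Attach polarity affirmative the- → thepahwathi.
Attach mood imperative de- → dethepahwathi.
Attach evidentiality witnessed la- → ladethepahwathi.
Apply vowel harmony: ladethepahwathi → ledethepahwathi.
Vowel deletion: no change.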